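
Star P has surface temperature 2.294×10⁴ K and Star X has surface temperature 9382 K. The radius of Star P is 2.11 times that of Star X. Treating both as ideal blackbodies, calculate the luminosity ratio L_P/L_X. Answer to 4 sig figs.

L_P/L_X ≈ 159.1

L ∝ R²T⁴, so L_P/L_X = (R_P/R_X)²(T_P/T_X)⁴ = (2.11)² × (2.294×10⁴/9382)⁴ = 4.4521 × 35.7431 = 159.1.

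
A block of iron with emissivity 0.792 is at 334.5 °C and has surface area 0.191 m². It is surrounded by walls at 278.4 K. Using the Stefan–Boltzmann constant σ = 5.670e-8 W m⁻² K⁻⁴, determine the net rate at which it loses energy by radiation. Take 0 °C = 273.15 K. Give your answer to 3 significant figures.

T = 334.5 °C + 273.15 = 607.65 K.
Area A = 0.191 m².
Net radiated power P_net = εσA(T⁴ − T₀⁴) = 0.792×5.670×10⁻⁸×0.191×(607.65⁴ − 278.4⁴).
T⁴ − T₀⁴ = 1.36337×10¹¹ − 6.00727×10⁹ = 1.30330×10¹¹ K⁴, so P_net = 1.12×10³ W.

Net loss ≈ 1.12×10³ W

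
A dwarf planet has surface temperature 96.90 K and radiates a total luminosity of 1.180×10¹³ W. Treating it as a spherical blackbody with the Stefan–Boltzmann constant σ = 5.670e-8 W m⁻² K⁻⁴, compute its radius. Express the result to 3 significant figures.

R ≈ 4.33×10⁵ m

L = 4πR²σT⁴ ⇒ R = √(L/(4πσT⁴)).
σT⁴ = 4.99894 W/m², so R = √(1.180×10¹³/(4π×4.99894)) = 4.33×10⁵ m.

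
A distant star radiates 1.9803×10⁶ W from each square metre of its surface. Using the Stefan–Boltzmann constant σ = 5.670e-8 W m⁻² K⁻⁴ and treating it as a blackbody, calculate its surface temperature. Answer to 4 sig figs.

T ≈ 2431 K

I = σT⁴, so T = (I/σ)^(1/4) = (1.9803×10⁶/(5.670×10⁻⁸))^(1/4) = 2431 K.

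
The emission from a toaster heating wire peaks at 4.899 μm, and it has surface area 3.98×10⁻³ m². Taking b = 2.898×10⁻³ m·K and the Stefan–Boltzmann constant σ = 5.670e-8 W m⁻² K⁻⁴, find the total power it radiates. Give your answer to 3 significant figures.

Wien's law: T = b/λ_max = 2.898×10⁻³/4.899×10⁻⁶ = 591.549 K.
Area A = 3.98×10⁻³ m².
Then P = σAT⁴ = 5.670×10⁻⁸×3.98×10⁻³×(591.549)⁴ = 27.6 W.

P ≈ 27.6 W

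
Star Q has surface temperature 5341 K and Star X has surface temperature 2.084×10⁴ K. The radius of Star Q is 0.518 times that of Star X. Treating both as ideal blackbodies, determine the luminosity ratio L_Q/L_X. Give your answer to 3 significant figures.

L_Q/L_X ≈ 1.16×10⁻³

L ∝ R²T⁴, so L_Q/L_X = (R_Q/R_X)²(T_Q/T_X)⁴ = (0.518)² × (5341/2.084×10⁴)⁴ = 0.268324 × 4.31419×10⁻³ = 1.16×10⁻³.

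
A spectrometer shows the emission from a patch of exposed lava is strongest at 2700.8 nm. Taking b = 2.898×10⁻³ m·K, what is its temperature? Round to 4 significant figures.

Wien's law gives T = b/λ_max = (2.898×10⁻³ m·K)/(2.7008×10⁻⁶ m) = 1073 K.

T ≈ 1073 K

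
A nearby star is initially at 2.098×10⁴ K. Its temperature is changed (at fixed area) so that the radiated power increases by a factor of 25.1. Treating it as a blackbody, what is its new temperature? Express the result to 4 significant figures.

T₂ ≈ 4.696×10⁴ K

P ∝ T⁴, so T₂/T₁ = (P₂/P₁)^(1/4) = (25.1)^(1/4) = 2.23830.
T₂ = 2.098×10⁴ × 2.23830 = 4.696×10⁴ K.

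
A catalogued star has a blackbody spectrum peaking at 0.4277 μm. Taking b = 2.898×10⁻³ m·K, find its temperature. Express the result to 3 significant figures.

Wien's law gives T = b/λ_max = (2.898×10⁻³ m·K)/(4.277×10⁻⁷ m) = 6.78×10³ K.

T ≈ 6.78×10³ K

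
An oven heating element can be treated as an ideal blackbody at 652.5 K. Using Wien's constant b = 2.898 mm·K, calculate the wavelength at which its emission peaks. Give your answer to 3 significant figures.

Wien's displacement law: λ_max = b/T = (2.898×10⁻³ m·K)/(652.5 K) = 4.441×10⁻⁶ m.
That is 4.44 μm, in the infrared range.

λ_max ≈ 4.44 μm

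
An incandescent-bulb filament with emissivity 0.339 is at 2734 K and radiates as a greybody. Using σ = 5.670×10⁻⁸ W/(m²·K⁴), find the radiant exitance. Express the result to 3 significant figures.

I ≈ 1.07×10⁶ W/m²

Stefan–Boltzmann: I = εσT⁴ = 0.339 × 5.670×10⁻⁸ × (2734)⁴ = 1.07×10⁶ W/m².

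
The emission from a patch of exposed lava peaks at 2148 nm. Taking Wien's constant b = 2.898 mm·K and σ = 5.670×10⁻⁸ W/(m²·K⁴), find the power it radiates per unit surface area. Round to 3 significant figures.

Wien's law: T = b/λ_max = 2.898×10⁻³/2.148×10⁻⁶ = 1349.16 K.
Then I = σT⁴ = 5.670×10⁻⁸×(1349.16)⁴ = 1.88×10⁵ W/m².

I ≈ 1.88×10⁵ W/m²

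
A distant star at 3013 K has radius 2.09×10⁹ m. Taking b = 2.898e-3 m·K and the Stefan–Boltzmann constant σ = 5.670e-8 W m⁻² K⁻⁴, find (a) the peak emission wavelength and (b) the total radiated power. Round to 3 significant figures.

(a) λ_max = b/T = 2.898×10⁻³/3013 = 9.618×10⁻⁷ m = 962 nm.
Surface area A = 4πR² = 4π(2.09×10⁹ m)² = 5.48912×10¹⁹ m².
(b) P = σAT⁴ = 5.670×10⁻⁸×5.48912×10¹⁹×(3013)⁴ = 2.56×10²⁶ W.

λ_max ≈ 962 nm; P ≈ 2.56×10²⁶ W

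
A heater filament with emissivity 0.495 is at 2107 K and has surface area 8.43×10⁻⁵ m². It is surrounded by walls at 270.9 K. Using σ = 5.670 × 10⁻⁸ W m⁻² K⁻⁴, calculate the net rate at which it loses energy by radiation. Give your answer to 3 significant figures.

Net loss ≈ 46.6 W

Area A = 8.43×10⁻⁵ m².
Net radiated power P_net = εσA(T⁴ − T₀⁴) = 0.495×5.670×10⁻⁸×8.43×10⁻⁵×(2107⁴ − 270.9⁴).
T⁴ − T₀⁴ = 1.97087×10¹³ − 5.38562×10⁹ = 1.97033×10¹³ K⁴, so P_net = 46.6 W.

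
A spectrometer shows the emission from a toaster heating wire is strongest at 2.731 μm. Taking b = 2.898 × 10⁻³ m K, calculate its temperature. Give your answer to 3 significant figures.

Wien's law gives T = b/λ_max = (2.898×10⁻³ m·K)/(2.731×10⁻⁶ m) = 1.06×10³ K.

T ≈ 1.06×10³ K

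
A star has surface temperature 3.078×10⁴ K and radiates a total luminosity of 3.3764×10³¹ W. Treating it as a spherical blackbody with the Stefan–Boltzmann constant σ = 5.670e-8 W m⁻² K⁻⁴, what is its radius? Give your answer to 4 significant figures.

R ≈ 7.266×10⁹ m

L = 4πR²σT⁴ ⇒ R = √(L/(4πσT⁴)).
σT⁴ = 5.08929×10¹⁰ W/m², so R = √(3.3764×10³¹/(4π×5.08929×10¹⁰)) = 7.266×10⁹ m.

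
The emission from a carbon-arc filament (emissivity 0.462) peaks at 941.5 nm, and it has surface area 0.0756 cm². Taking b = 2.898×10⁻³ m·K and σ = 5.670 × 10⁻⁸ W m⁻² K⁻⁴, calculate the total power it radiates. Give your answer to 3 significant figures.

Wien's law: T = b/λ_max = 2.898×10⁻³/9.415×10⁻⁷ = 3078.07 K.
Area A = 0.0756 cm² = 7.56×10⁻⁶ m².
Then P = εσAT⁴ = 0.462×5.670×10⁻⁸×7.56×10⁻⁶×(3078.07)⁴ = 17.8 W.

P ≈ 17.8 W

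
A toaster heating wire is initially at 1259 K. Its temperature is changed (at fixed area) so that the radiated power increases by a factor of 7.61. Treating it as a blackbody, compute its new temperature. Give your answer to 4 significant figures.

T₂ ≈ 2091 K

P ∝ T⁴, so T₂/T₁ = (P₂/P₁)^(1/4) = (7.61)^(1/4) = 1.66091.
T₂ = 1259 × 1.66091 = 2091 K.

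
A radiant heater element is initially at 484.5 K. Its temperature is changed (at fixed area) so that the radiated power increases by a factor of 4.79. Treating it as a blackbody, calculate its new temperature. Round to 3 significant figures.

P ∝ T⁴, so T₂/T₁ = (P₂/P₁)^(1/4) = (4.79)^(1/4) = 1.47939.
T₂ = 484.5 × 1.47939 = 717 K.

T₂ ≈ 717 K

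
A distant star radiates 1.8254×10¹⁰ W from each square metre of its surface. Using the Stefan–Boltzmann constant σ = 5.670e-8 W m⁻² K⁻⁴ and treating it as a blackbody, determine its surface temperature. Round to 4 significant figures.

I = σT⁴, so T = (I/σ)^(1/4) = (1.8254×10¹⁰/(5.670×10⁻⁸))^(1/4) = 2.382×10⁴ K.

T ≈ 2.382×10⁴ K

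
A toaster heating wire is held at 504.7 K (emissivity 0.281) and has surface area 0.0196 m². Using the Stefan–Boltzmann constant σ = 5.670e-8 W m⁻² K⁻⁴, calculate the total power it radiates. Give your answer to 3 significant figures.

Area A = 0.0196 m².
P = εσAT⁴ = 0.281 × 5.670×10⁻⁸ × 0.0196 × (504.7)⁴ = 20.3 W.

P ≈ 20.3 W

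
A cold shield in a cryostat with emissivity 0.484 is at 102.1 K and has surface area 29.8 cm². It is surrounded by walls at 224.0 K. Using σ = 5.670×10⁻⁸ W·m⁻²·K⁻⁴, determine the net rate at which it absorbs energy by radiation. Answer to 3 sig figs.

Net gain ≈ 0.197 W

Area A = 29.8 cm² = 2.98×10⁻³ m².
Net radiated power P_net = εσA(T⁴ − T₀⁴) = 0.484×5.670×10⁻⁸×2.98×10⁻³×(102.1⁴ − 224.0⁴).
T⁴ − T₀⁴ = 1.08668×10⁸ − 2.51763×10⁹ = -2.40896×10⁹ K⁴, so P_net = -0.197 W — negative, meaning a net gain of 0.197 W.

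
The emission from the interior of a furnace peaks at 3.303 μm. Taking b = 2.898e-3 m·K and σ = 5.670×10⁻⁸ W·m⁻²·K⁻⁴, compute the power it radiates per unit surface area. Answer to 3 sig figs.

I ≈ 3.36×10⁴ W/m²

Wien's law: T = b/λ_max = 2.898×10⁻³/3.303×10⁻⁶ = 877.384 K.
Then I = σT⁴ = 5.670×10⁻⁸×(877.384)⁴ = 3.36×10⁴ W/m².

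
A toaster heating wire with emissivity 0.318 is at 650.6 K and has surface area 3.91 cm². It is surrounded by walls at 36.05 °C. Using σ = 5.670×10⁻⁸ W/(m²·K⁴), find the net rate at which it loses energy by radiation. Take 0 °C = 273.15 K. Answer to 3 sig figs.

Surroundings: T = 36.05 °C + 273.15 = 309.20 K.
Area A = 3.91 cm² = 3.91×10⁻⁴ m².
Net radiated power P_net = εσA(T⁴ − T₀⁴) = 0.318×5.670×10⁻⁸×3.91×10⁻⁴×(650.6⁴ − 309.20⁴).
T⁴ − T₀⁴ = 1.79166×10¹¹ − 9.14025×10⁹ = 1.70026×10¹¹ K⁴, so P_net = 1.20 W.

Net loss ≈ 1.20 W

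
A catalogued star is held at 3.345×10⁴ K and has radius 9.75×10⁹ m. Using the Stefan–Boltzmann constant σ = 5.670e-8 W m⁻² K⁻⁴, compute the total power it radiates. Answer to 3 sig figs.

P ≈ 8.48×10³¹ W

Surface area A = 4πR² = 4π(9.75×10⁹ m)² = 1.19459×10²¹ m².
P = σAT⁴ = 5.670×10⁻⁸ × 1.19459×10²¹ × (3.345×10⁴)⁴ = 8.48×10³¹ W.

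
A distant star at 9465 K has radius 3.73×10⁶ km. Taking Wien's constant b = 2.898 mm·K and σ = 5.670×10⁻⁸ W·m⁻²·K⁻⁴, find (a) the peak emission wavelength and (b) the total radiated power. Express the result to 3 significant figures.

(a) λ_max = b/T = 2.898×10⁻³/9465 = 3.062×10⁻⁷ m = 0.306 μm.
Surface area A = 4πR² = 4π(3.73×10⁹ m)² = 1.74835×10²⁰ m².
(b) P = σAT⁴ = 5.670×10⁻⁸×1.74835×10²⁰×(9465)⁴ = 7.96×10²⁸ W.

λ_max ≈ 0.306 μm; P ≈ 7.96×10²⁸ W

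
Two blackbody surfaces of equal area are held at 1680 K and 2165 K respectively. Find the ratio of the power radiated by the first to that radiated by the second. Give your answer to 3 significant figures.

P₁/P₂ ≈ 0.363

With equal areas, P₁/P₂ = (T₁/T₂)⁴ = (1680/2165)⁴ = 0.363.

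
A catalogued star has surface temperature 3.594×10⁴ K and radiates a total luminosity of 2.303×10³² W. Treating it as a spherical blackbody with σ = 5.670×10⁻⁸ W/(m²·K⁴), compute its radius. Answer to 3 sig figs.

L = 4πR²σT⁴ ⇒ R = √(L/(4πσT⁴)).
σT⁴ = 9.46009×10¹⁰ W/m², so R = √(2.303×10³²/(4π×9.46009×10¹⁰)) = 1.39×10¹⁰ m.

R ≈ 1.39×10¹⁰ m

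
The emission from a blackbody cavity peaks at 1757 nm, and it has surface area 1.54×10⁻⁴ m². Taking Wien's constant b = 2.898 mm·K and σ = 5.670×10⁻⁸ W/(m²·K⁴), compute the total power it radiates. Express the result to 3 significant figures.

Wien's law: T = b/λ_max = 2.898×10⁻³/1.757×10⁻⁶ = 1649.40 K.
Area A = 1.54×10⁻⁴ m².
Then P = σAT⁴ = 5.670×10⁻⁸×1.54×10⁻⁴×(1649.40)⁴ = 64.6 W.

P ≈ 64.6 W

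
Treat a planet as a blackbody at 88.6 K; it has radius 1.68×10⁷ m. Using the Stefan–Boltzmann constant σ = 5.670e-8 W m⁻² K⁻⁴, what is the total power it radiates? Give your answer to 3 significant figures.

P ≈ 1.24×10¹⁶ W

Surface area A = 4πR² = 4π(1.68×10⁷ m)² = 3.54673×10¹⁵ m².
P = σAT⁴ = 5.670×10⁻⁸ × 3.54673×10¹⁵ × (88.6)⁴ = 1.24×10¹⁶ W.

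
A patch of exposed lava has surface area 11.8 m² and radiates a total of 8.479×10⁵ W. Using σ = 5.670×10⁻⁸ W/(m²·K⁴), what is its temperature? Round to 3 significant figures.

Area A = 11.8 m².
P = σAT⁴ ⇒ T = (P/(σA))^(1/4) = (8.479×10⁵/(5.670×10⁻⁸×11.8))^(1/4) = 1.06×10³ K.

T ≈ 1.06×10³ K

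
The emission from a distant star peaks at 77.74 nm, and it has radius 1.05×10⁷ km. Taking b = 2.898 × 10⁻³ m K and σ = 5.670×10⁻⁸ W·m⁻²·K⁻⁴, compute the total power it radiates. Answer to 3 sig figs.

Wien's law: T = b/λ_max = 2.898×10⁻³/7.774×10⁻⁸ = 37278.1 K.
Surface area A = 4πR² = 4π(1.05×10¹⁰ m)² = 1.38544×10²¹ m².
Then P = σAT⁴ = 5.670×10⁻⁸×1.38544×10²¹×(37278.1)⁴ = 1.52×10³² W.

P ≈ 1.52×10³² W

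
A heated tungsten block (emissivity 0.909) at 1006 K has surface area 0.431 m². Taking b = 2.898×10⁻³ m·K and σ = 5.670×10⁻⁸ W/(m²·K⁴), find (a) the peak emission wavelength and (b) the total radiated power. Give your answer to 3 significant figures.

λ_max ≈ 2.88 μm; P ≈ 2.28×10⁴ W

(a) λ_max = b/T = 2.898×10⁻³/1006 = 2.881×10⁻⁶ m = 2.88 μm.
Area A = 0.431 m².
(b) P = εσAT⁴ = 0.909×5.670×10⁻⁸×0.431×(1006)⁴ = 2.28×10⁴ W.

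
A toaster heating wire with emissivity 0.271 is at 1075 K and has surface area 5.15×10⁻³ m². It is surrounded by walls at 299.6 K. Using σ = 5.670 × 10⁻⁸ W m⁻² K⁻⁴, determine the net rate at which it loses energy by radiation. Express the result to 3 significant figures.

Area A = 5.15×10⁻³ m².
Net radiated power P_net = εσA(T⁴ − T₀⁴) = 0.271×5.670×10⁻⁸×5.15×10⁻³×(1075⁴ − 299.6⁴).
T⁴ − T₀⁴ = 1.33547×10¹² − 8.05689×10⁹ = 1.32741×10¹² K⁴, so P_net = 105 W.

Net loss ≈ 105 W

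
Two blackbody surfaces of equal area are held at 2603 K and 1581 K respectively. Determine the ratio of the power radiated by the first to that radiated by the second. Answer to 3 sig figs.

P₁/P₂ ≈ 7.35

With equal areas, P₁/P₂ = (T₁/T₂)⁴ = (2603/1581)⁴ = 7.35.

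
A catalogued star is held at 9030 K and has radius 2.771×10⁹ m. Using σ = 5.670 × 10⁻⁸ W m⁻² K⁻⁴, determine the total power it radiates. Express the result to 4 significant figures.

P ≈ 3.638×10²⁸ W

Surface area A = 4πR² = 4π(2.771×10⁹ m)² = 9.64901×10¹⁹ m².
P = σAT⁴ = 5.670×10⁻⁸ × 9.64901×10¹⁹ × (9030)⁴ = 3.638×10²⁸ W.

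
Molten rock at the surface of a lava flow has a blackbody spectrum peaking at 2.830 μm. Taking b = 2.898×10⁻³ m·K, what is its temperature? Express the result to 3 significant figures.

Wien's law gives T = b/λ_max = (2.898×10⁻³ m·K)/(2.830×10⁻⁶ m) = 1.02×10³ K.

T ≈ 1.02×10³ K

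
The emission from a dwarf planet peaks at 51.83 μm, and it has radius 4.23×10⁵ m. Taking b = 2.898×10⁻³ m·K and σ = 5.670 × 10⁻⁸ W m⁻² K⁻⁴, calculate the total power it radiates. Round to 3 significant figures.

P ≈ 1.25×10¹² W

Wien's law: T = b/λ_max = 2.898×10⁻³/5.183×10⁻⁵ = 55.9136 K.
Surface area A = 4πR² = 4π(4.23×10⁵ m)² = 2.24849×10¹² m².
Then P = σAT⁴ = 5.670×10⁻⁸×2.24849×10¹²×(55.9136)⁴ = 1.25×10¹² W.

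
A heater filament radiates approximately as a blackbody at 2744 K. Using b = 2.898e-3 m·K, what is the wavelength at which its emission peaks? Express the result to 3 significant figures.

Wien's displacement law: λ_max = b/T = (2.898×10⁻³ m·K)/(2744 K) = 1.056×10⁻⁶ m.
That is 1.06×10³ nm, in the infrared range.

λ_max ≈ 1.06×10³ nm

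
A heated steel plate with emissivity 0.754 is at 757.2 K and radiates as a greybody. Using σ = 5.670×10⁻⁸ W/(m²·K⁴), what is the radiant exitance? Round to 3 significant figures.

I ≈ 1.41×10⁴ W/m²

Stefan–Boltzmann: I = εσT⁴ = 0.754 × 5.670×10⁻⁸ × (757.2)⁴ = 1.41×10⁴ W/m².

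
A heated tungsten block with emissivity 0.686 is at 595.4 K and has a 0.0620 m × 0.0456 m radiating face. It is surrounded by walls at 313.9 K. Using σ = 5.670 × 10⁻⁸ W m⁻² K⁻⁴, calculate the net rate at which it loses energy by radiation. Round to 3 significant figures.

Area A = 0.0620 × 0.0456 = 2.8272×10⁻³ m².
Net radiated power P_net = εσA(T⁴ − T₀⁴) = 0.686×5.670×10⁻⁸×2.8272×10⁻³×(595.4⁴ − 313.9⁴).
T⁴ − T₀⁴ = 1.25671×10¹¹ − 9.70879×10⁹ = 1.15962×10¹¹ K⁴, so P_net = 12.8 W.

Net loss ≈ 12.8 W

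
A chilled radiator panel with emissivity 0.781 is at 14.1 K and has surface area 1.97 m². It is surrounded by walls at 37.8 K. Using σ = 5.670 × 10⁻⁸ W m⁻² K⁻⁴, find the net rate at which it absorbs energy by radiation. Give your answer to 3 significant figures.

Net gain ≈ 0.175 W

Area A = 1.97 m².
Net radiated power P_net = εσA(T⁴ − T₀⁴) = 0.781×5.670×10⁻⁸×1.97×(14.1⁴ − 37.8⁴).
T⁴ − T₀⁴ = 39525.4 − 2.04158×10⁶ = -2.00205×10⁶ K⁴, so P_net = -0.175 W — negative, meaning a net gain of 0.175 W.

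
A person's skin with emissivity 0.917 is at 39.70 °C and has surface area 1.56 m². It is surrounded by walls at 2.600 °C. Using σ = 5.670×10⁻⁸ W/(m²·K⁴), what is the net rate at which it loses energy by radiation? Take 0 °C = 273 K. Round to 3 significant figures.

Net loss ≈ 308 W

T = 39.70 °C + 273 = 312.70 K.
Surroundings: T = 2.600 °C + 273 = 275.600 K.
Area A = 1.56 m².
Net radiated power P_net = εσA(T⁴ − T₀⁴) = 0.917×5.670×10⁻⁸×1.56×(312.70⁴ − 275.600⁴).
T⁴ − T₀⁴ = 9.56118×10⁹ − 5.76922×10⁹ = 3.79196×10⁹ K⁴, so P_net = 308 W.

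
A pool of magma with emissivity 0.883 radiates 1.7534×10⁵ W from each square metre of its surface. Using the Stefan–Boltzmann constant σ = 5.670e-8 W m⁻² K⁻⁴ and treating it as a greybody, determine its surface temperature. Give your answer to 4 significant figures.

T ≈ 1368 K

I = εσT⁴, so T = (I/εσ)^(1/4) = (1.7534×10⁵/(0.883×5.670×10⁻⁸))^(1/4) = 1368 K.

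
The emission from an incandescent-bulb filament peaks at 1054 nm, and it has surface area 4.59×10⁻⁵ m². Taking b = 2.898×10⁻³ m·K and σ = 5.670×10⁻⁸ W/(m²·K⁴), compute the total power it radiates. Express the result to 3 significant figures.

P ≈ 149 W

Wien's law: T = b/λ_max = 2.898×10⁻³/1.054×10⁻⁶ = 2749.53 K.
Area A = 4.59×10⁻⁵ m².
Then P = σAT⁴ = 5.670×10⁻⁸×4.59×10⁻⁵×(2749.53)⁴ = 149 W.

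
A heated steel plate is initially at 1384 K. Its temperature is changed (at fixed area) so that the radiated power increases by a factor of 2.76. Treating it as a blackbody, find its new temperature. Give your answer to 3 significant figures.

P ∝ T⁴, so T₂/T₁ = (P₂/P₁)^(1/4) = (2.76)^(1/4) = 1.28892.
T₂ = 1384 × 1.28892 = 1.78×10³ K.

T₂ ≈ 1.78×10³ K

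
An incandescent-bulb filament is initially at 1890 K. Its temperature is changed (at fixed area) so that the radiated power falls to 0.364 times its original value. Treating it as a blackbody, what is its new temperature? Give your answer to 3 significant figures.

T₂ ≈ 1.47×10³ K

P ∝ T⁴, so T₂/T₁ = (P₂/P₁)^(1/4) = (0.364)^(1/4) = 0.776739.
T₂ = 1890 × 0.776739 = 1.47×10³ K.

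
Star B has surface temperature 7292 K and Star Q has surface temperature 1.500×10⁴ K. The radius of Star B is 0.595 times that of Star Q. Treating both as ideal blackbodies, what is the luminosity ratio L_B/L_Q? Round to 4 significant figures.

L ∝ R²T⁴, so L_B/L_Q = (R_B/R_Q)²(T_B/T_Q)⁴ = (0.595)² × (7292/1.500×10⁴)⁴ = 0.354025 × 0.0558498 = 0.01977.

L_B/L_Q ≈ 0.01977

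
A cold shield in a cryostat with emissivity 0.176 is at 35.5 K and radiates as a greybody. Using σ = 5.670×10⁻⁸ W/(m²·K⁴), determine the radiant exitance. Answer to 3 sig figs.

Stefan–Boltzmann: I = εσT⁴ = 0.176 × 5.670×10⁻⁸ × (35.5)⁴ = 0.0158 W/m².

I ≈ 0.0158 W/m²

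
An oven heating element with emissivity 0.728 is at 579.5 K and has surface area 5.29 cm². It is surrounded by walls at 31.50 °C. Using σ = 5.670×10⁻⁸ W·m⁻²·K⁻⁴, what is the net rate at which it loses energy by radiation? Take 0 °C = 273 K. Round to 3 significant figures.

Net loss ≈ 2.27 W

Surroundings: T = 31.50 °C + 273 = 304.50 K.
Area A = 5.29 cm² = 5.29×10⁻⁴ m².
Net radiated power P_net = εσA(T⁴ − T₀⁴) = 0.728×5.670×10⁻⁸×5.29×10⁻⁴×(579.5⁴ − 304.50⁴).
T⁴ − T₀⁴ = 1.12775×10¹¹ − 8.59704×10⁹ = 1.04178×10¹¹ K⁴, so P_net = 2.27 W.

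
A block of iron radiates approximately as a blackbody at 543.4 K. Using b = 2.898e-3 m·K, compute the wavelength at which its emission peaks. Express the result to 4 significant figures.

Wien's displacement law: λ_max = b/T = (2.898×10⁻³ m·K)/(543.4 K) = 5.3331×10⁻⁶ m.
That is 5.333 μm, in the infrared range.

λ_max ≈ 5.333 μm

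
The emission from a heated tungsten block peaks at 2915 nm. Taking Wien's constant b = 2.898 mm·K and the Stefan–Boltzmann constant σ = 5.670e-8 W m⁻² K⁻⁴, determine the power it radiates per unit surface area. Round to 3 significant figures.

I ≈ 5.54×10⁴ W/m²

Wien's law: T = b/λ_max = 2.898×10⁻³/2.915×10⁻⁶ = 994.168 K.
Then I = σT⁴ = 5.670×10⁻⁸×(994.168)⁴ = 5.54×10⁴ W/m².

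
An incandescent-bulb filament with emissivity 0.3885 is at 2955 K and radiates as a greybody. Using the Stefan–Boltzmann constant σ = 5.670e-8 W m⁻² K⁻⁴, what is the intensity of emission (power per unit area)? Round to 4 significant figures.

I ≈ 1.680×10⁶ W/m²

Stefan–Boltzmann: I = εσT⁴ = 0.3885 × 5.670×10⁻⁸ × (2955)⁴ = 1.680×10⁶ W/m².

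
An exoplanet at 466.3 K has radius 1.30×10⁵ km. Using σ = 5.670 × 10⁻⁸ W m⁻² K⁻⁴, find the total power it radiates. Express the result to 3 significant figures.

P ≈ 5.69×10²⁰ W

Surface area A = 4πR² = 4π(1.30×10⁸ m)² = 2.12372×10¹⁷ m².
P = σAT⁴ = 5.670×10⁻⁸ × 2.12372×10¹⁷ × (466.3)⁴ = 5.69×10²⁰ W.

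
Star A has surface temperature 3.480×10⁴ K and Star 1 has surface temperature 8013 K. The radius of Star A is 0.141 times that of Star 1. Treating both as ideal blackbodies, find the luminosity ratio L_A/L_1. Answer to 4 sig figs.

L ∝ R²T⁴, so L_A/L_1 = (R_A/R_1)²(T_A/T_1)⁴ = (0.141)² × (3.480×10⁴/8013)⁴ = 0.019881 × 355.743 = 7.073.

L_A/L_1 ≈ 7.073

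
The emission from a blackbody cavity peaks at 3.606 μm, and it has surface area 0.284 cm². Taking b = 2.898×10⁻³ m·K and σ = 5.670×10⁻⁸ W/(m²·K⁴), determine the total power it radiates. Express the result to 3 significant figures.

P ≈ 0.672 W

Wien's law: T = b/λ_max = 2.898×10⁻³/3.606×10⁻⁶ = 803.661 K.
Area A = 0.284 cm² = 2.84×10⁻⁵ m².
Then P = σAT⁴ = 5.670×10⁻⁸×2.84×10⁻⁵×(803.661)⁴ = 0.672 W.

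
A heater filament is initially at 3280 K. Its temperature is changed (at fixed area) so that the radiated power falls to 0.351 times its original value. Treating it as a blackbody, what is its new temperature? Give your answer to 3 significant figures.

T₂ ≈ 2.52×10³ K

P ∝ T⁴, so T₂/T₁ = (P₂/P₁)^(1/4) = (0.351)^(1/4) = 0.769709.
T₂ = 3280 × 0.769709 = 2.52×10³ K.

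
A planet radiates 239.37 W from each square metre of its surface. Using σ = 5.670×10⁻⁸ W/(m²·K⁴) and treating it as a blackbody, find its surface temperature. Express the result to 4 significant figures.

T ≈ 254.9 K

I = σT⁴, so T = (I/σ)^(1/4) = (239.37/(5.670×10⁻⁸))^(1/4) = 254.9 K.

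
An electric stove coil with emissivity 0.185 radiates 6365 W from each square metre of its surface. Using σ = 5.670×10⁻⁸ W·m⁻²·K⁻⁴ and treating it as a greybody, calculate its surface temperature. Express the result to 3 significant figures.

T ≈ 883 K

I = εσT⁴, so T = (I/εσ)^(1/4) = (6365/(0.185×5.670×10⁻⁸))^(1/4) = 883 K.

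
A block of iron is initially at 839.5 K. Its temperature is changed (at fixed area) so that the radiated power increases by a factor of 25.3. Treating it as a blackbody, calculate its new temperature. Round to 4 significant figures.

P ∝ T⁴, so T₂/T₁ = (P₂/P₁)^(1/4) = (25.3)^(1/4) = 2.24275.
T₂ = 839.5 × 2.24275 = 1883 K.

T₂ ≈ 1883 K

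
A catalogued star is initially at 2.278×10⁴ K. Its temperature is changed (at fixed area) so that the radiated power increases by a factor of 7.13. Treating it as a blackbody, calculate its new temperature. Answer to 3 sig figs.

P ∝ T⁴, so T₂/T₁ = (P₂/P₁)^(1/4) = (7.13)^(1/4) = 1.63408.
T₂ = 2.278×10⁴ × 1.63408 = 3.72×10⁴ K.

T₂ ≈ 3.72×10⁴ K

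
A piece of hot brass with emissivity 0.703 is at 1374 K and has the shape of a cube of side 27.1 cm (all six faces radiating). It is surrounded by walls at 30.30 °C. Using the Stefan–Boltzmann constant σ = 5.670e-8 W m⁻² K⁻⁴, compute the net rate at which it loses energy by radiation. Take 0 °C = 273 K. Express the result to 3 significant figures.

Surroundings: T = 30.30 °C + 273 = 303.30 K.
Area A = 6s² = 6×(0.271 m)² = 0.440646 m².
Net radiated power P_net = εσA(T⁴ − T₀⁴) = 0.703×5.670×10⁻⁸×0.440646×(1374⁴ − 303.30⁴).
T⁴ − T₀⁴ = 3.56408×10¹² − 8.46232×10⁹ = 3.55562×10¹² K⁴, so P_net = 6.25×10⁴ W.

Net loss ≈ 6.25×10⁴ W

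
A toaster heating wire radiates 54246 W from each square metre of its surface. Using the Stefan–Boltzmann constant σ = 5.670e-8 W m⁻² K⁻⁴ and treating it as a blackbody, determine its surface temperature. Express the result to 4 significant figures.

I = σT⁴, so T = (I/σ)^(1/4) = (54246/(5.670×10⁻⁸))^(1/4) = 989.0 K.

T ≈ 989.0 K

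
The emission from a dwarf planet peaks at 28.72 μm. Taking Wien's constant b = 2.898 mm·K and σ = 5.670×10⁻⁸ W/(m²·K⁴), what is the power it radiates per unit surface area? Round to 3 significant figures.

I ≈ 5.88 W/m²

Wien's law: T = b/λ_max = 2.898×10⁻³/2.872×10⁻⁵ = 100.905 K.
Then I = σT⁴ = 5.670×10⁻⁸×(100.905)⁴ = 5.88 W/m².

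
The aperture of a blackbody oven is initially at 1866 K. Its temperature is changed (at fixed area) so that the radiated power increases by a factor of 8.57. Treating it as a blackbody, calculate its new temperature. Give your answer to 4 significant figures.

T₂ ≈ 3193 K

P ∝ T⁴, so T₂/T₁ = (P₂/P₁)^(1/4) = (8.57)^(1/4) = 1.71098.
T₂ = 1866 × 1.71098 = 3193 K.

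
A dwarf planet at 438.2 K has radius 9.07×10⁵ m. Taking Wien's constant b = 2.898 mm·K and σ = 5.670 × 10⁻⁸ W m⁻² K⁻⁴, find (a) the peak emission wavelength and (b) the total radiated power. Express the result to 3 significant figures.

(a) λ_max = b/T = 2.898×10⁻³/438.2 = 6.613×10⁻⁶ m = 6.61 μm.
Surface area A = 4πR² = 4π(9.07×10⁵ m)² = 1.03377×10¹³ m².
(b) P = σAT⁴ = 5.670×10⁻⁸×1.03377×10¹³×(438.2)⁴ = 2.16×10¹⁶ W.

λ_max ≈ 6.61 μm; P ≈ 2.16×10¹⁶ W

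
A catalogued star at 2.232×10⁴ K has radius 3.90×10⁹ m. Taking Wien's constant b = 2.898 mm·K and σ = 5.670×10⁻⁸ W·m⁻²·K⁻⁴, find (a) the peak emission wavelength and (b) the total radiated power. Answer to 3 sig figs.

(a) λ_max = b/T = 2.898×10⁻³/2.232×10⁴ = 1.298×10⁻⁷ m = 130 nm.
Surface area A = 4πR² = 4π(3.90×10⁹ m)² = 1.91134×10²⁰ m².
(b) P = σAT⁴ = 5.670×10⁻⁸×1.91134×10²⁰×(2.232×10⁴)⁴ = 2.69×10³⁰ W.

λ_max ≈ 130 nm; P ≈ 2.69×10³⁰ W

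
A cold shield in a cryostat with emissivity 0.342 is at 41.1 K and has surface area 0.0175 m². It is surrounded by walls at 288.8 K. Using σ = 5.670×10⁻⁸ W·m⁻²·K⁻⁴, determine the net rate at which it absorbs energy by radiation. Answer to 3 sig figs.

Area A = 0.0175 m².
Net radiated power P_net = εσA(T⁴ − T₀⁴) = 0.342×5.670×10⁻⁸×0.0175×(41.1⁴ − 288.8⁴).
T⁴ − T₀⁴ = 2.85343×10⁶ − 6.95647×10⁹ = -6.95362×10⁹ K⁴, so P_net = -2.36 W — negative, meaning a net gain of 2.36 W.

Net gain ≈ 2.36 W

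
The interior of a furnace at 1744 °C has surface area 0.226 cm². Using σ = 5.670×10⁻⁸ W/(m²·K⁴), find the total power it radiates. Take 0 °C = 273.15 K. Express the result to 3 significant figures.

T = 1744 °C + 273.15 = 2017.15 K.
Area A = 0.226 cm² = 2.26×10⁻⁵ m².
P = σAT⁴ = 5.670×10⁻⁸ × 2.26×10⁻⁵ × (2017.15)⁴ = 21.2 W.

P ≈ 21.2 W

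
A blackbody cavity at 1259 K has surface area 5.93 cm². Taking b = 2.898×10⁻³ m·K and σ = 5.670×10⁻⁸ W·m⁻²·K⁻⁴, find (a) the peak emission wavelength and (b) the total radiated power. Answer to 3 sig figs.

λ_max ≈ 2.30 μm; P ≈ 84.5 W

(a) λ_max = b/T = 2.898×10⁻³/1259 = 2.302×10⁻⁶ m = 2.30 μm.
Area A = 5.93 cm² = 5.93×10⁻⁴ m².
(b) P = σAT⁴ = 5.670×10⁻⁸×5.93×10⁻⁴×(1259)⁴ = 84.5 W.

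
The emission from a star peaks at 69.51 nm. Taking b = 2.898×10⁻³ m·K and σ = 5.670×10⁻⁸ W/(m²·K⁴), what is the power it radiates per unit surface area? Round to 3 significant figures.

I ≈ 1.71×10¹¹ W/m²

Wien's law: T = b/λ_max = 2.898×10⁻³/6.951×10⁻⁸ = 41691.8 K.
Then I = σT⁴ = 5.670×10⁻⁸×(41691.8)⁴ = 1.71×10¹¹ W/m².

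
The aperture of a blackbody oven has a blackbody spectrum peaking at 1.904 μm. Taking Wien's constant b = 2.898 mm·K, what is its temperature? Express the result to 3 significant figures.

T ≈ 1.52×10³ K

Wien's law gives T = b/λ_max = (2.898×10⁻³ m·K)/(1.904×10⁻⁶ m) = 1.52×10³ K.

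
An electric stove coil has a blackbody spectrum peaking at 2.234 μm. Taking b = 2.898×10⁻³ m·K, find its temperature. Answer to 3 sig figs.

Wien's law gives T = b/λ_max = (2.898×10⁻³ m·K)/(2.234×10⁻⁶ m) = 1.30×10³ K.

T ≈ 1.30×10³ K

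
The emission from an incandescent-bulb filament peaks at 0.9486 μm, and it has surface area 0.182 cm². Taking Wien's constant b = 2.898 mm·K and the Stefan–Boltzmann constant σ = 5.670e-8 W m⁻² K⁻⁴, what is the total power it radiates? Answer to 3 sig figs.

P ≈ 89.9 W

Wien's law: T = b/λ_max = 2.898×10⁻³/9.486×10⁻⁷ = 3055.03 K.
Area A = 0.182 cm² = 1.82×10⁻⁵ m².
Then P = σAT⁴ = 5.670×10⁻⁸×1.82×10⁻⁵×(3055.03)⁴ = 89.9 W.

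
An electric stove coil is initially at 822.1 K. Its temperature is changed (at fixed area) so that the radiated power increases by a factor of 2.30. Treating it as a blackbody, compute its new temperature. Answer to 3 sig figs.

T₂ ≈ 1.01×10³ K

P ∝ T⁴, so T₂/T₁ = (P₂/P₁)^(1/4) = (2.30)^(1/4) = 1.23149.
T₂ = 822.1 × 1.23149 = 1.01×10³ K.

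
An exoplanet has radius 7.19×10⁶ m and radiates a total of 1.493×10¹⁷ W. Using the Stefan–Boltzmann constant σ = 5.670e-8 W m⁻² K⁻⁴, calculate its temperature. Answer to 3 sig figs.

T ≈ 252 K

Surface area A = 4πR² = 4π(7.19×10⁶ m)² = 6.49632×10¹⁴ m².
P = σAT⁴ ⇒ T = (P/(σA))^(1/4) = (1.493×10¹⁷/(5.670×10⁻⁸×6.49632×10¹⁴))^(1/4) = 252 K.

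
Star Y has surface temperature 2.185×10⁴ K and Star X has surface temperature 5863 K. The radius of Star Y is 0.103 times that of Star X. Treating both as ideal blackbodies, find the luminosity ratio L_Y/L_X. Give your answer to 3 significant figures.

L ∝ R²T⁴, so L_Y/L_X = (R_Y/R_X)²(T_Y/T_X)⁴ = (0.103)² × (2.185×10⁴/5863)⁴ = 0.010609 × 192.897 = 2.05.

L_Y/L_X ≈ 2.05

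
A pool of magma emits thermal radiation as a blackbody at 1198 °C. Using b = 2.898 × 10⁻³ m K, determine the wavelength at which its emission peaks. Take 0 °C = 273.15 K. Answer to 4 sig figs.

λ_max ≈ 1.970 μm

T = 1198 °C + 273.15 = 1471.15 K.
Wien's displacement law: λ_max = b/T = (2.898×10⁻³ m·K)/(1471.15 K) = 1.9699×10⁻⁶ m.
That is 1.970 μm, in the infrared range.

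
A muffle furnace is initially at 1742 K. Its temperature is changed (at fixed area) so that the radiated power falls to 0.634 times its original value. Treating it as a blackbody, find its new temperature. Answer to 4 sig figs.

T₂ ≈ 1554 K

P ∝ T⁴, so T₂/T₁ = (P₂/P₁)^(1/4) = (0.634)^(1/4) = 0.892323.
T₂ = 1742 × 0.892323 = 1554 K.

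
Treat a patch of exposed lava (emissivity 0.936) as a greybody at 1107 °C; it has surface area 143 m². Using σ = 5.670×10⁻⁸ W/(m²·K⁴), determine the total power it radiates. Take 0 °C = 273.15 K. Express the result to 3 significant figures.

P ≈ 2.75×10⁷ W

T = 1107 °C + 273.15 = 1380.15 K.
Area A = 143 m².
P = εσAT⁴ = 0.936 × 5.670×10⁻⁸ × 143 × (1380.15)⁴ = 2.75×10⁷ W.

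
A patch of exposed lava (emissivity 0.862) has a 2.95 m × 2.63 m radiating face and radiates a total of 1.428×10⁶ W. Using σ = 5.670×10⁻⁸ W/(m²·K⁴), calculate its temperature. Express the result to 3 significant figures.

Area A = 2.95 × 2.63 = 7.7585 m².
P = εσAT⁴ ⇒ T = (P/(εσA))^(1/4) = (1.428×10⁶/(0.862×5.670×10⁻⁸×7.7585))^(1/4) = 1.39×10³ K.

T ≈ 1.39×10³ K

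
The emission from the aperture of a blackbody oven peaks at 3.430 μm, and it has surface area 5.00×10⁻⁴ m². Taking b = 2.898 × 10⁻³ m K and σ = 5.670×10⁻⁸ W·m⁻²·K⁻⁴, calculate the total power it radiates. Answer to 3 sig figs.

Wien's law: T = b/λ_max = 2.898×10⁻³/3.430×10⁻⁶ = 844.898 K.
Area A = 5.00×10⁻⁴ m².
Then P = σAT⁴ = 5.670×10⁻⁸×5.00×10⁻⁴×(844.898)⁴ = 14.4 W.

P ≈ 14.4 W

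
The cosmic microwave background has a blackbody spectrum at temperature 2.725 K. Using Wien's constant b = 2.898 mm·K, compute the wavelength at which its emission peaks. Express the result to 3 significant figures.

Wien's displacement law: λ_max = b/T = (2.898×10⁻³ m·K)/(2.725 K) = 1.063×10⁻³ m.
That is 1.06×10⁻³ m, in the microwave range.

λ_max ≈ 1.06×10⁻³ m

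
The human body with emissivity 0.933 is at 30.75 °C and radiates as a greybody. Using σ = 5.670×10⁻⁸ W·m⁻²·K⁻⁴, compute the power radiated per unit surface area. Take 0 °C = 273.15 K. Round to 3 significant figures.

T = 30.75 °C + 273.15 = 303.90 K.
Stefan–Boltzmann: I = εσT⁴ = 0.933 × 5.670×10⁻⁸ × (303.90)⁴ = 451 W/m².

I ≈ 451 W/m²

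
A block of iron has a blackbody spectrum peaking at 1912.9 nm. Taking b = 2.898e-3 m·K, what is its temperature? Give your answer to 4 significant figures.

Wien's law gives T = b/λ_max = (2.898×10⁻³ m·K)/(1.9129×10⁻⁶ m) = 1515 K.

T ≈ 1515 K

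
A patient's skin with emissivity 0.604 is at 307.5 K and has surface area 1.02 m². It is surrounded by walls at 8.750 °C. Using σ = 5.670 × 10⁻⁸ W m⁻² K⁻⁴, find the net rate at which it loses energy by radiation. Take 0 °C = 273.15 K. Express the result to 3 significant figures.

Surroundings: T = 8.750 °C + 273.15 = 281.900 K.
Area A = 1.02 m².
Net radiated power P_net = εσA(T⁴ − T₀⁴) = 0.604×5.670×10⁻⁸×1.02×(307.5⁴ − 281.900⁴).
T⁴ − T₀⁴ = 8.94088×10⁹ − 6.31510×10⁹ = 2.62578×10⁹ K⁴, so P_net = 91.7 W.

Net loss ≈ 91.7 W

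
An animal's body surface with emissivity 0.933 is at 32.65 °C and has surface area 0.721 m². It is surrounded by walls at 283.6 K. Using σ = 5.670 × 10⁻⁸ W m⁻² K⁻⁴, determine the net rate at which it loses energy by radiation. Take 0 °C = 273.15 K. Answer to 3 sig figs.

T = 32.65 °C + 273.15 = 305.80 K.
Area A = 0.721 m².
Net radiated power P_net = εσA(T⁴ − T₀⁴) = 0.933×5.670×10⁻⁸×0.721×(305.80⁴ − 283.6⁴).
T⁴ − T₀⁴ = 8.74480×10⁹ − 6.46882×10⁹ = 2.27598×10⁹ K⁴, so P_net = 86.8 W.

Net loss ≈ 86.8 W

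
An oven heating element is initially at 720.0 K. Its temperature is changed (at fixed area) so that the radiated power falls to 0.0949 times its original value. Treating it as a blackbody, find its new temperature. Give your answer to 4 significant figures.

P ∝ T⁴, so T₂/T₁ = (P₂/P₁)^(1/4) = (0.0949)^(1/4) = 0.555030.
T₂ = 720.0 × 0.555030 = 399.6 K.

T₂ ≈ 399.6 K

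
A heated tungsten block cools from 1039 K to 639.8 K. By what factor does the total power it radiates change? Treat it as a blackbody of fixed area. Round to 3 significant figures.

P ∝ T⁴, so P₂/P₁ = (T₂/T₁)⁴ = (639.8/1039)⁴ = (0.615784)⁴ = 0.144.

P₂/P₁ ≈ 0.144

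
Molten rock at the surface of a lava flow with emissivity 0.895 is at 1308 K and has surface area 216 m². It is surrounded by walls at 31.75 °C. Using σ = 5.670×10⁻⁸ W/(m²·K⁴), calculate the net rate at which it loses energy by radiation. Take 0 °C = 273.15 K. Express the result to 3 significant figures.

Surroundings: T = 31.75 °C + 273.15 = 304.90 K.
Area A = 216 m².
Net radiated power P_net = εσA(T⁴ − T₀⁴) = 0.895×5.670×10⁻⁸×216×(1308⁴ − 304.90⁴).
T⁴ − T₀⁴ = 2.92706×10¹² − 8.64231×10⁹ = 2.91842×10¹² K⁴, so P_net = 3.20×10⁷ W.

Net loss ≈ 3.20×10⁷ W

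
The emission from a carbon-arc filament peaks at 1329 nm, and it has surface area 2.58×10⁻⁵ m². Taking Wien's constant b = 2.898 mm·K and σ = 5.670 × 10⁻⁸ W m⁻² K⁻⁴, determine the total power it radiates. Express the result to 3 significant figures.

P ≈ 33.1 W

Wien's law: T = b/λ_max = 2.898×10⁻³/1.329×10⁻⁶ = 2180.59 K.
Area A = 2.58×10⁻⁵ m².
Then P = σAT⁴ = 5.670×10⁻⁸×2.58×10⁻⁵×(2180.59)⁴ = 33.1 W.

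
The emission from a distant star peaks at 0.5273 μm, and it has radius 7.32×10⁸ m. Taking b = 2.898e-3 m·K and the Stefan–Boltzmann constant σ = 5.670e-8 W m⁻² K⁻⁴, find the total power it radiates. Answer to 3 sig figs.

Wien's law: T = b/λ_max = 2.898×10⁻³/5.273×10⁻⁷ = 5495.92 K.
Surface area A = 4πR² = 4π(7.32×10⁸ m)² = 6.73336×10¹⁸ m².
Then P = σAT⁴ = 5.670×10⁻⁸×6.73336×10¹⁸×(5495.92)⁴ = 3.48×10²⁶ W.

P ≈ 3.48×10²⁶ W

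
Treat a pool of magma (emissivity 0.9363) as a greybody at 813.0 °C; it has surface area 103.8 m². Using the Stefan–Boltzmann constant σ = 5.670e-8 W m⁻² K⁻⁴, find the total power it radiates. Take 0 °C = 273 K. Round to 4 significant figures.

T = 813.0 °C + 273 = 1086.0 K.
Area A = 103.8 m².
P = εσAT⁴ = 0.9363 × 5.670×10⁻⁸ × 103.8 × (1086.0)⁴ = 7.665×10⁶ W.

P ≈ 7.665×10⁶ W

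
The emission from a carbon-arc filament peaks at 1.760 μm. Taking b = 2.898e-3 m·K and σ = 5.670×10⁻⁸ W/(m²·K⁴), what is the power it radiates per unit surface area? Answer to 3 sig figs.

Wien's law: T = b/λ_max = 2.898×10⁻³/1.760×10⁻⁶ = 1646.59 K.
Then I = σT⁴ = 5.670×10⁻⁸×(1646.59)⁴ = 4.17×10⁵ W/m².

I ≈ 4.17×10⁵ W/m²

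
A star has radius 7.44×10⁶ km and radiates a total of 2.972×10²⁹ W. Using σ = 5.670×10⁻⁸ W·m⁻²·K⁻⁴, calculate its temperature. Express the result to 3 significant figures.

Surface area A = 4πR² = 4π(7.44×10⁹ m)² = 6.95594×10²⁰ m².
P = σAT⁴ ⇒ T = (P/(σA))^(1/4) = (2.972×10²⁹/(5.670×10⁻⁸×6.95594×10²⁰))^(1/4) = 9.32×10³ K.

T ≈ 9.32×10³ K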